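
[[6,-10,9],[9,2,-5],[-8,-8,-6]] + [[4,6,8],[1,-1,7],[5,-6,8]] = [[10, -4, 17], [10, 1, 2], [-3, -14, 2]]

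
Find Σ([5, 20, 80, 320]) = 425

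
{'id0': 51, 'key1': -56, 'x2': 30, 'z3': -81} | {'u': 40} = {'id0': 51, 'key1': -56, 'x2': 30, 'z3': -81, 'u': 40}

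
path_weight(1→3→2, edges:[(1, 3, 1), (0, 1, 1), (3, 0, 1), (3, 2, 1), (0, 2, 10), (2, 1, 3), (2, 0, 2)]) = w(1→3)=1 + w(3→2)=1
= 2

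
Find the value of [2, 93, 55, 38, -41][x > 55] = keep x where x > 55: 2✗, 93✓, 55✗, 38✗, -41✗
= [93]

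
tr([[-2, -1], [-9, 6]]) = 4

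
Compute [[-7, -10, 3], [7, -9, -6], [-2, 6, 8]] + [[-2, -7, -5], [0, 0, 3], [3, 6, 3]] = [[-9, -17, -2], [7, -9, -3], [1, 12, 11]]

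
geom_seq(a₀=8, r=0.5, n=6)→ [8.0, 4.0, 2.0, 1.0, 0.5, 0.25]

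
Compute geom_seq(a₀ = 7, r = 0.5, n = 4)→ [7.0, 3.5, 1.75, 0.875]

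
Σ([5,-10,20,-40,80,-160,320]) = 215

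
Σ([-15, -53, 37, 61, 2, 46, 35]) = (-15) + (-53) + 37 + 61 + 2 + 46 + 35
= 113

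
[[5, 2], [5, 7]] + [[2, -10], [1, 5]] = [[7, -8], [6, 12]]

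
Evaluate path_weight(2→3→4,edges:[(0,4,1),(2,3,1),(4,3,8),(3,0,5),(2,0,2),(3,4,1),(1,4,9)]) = 2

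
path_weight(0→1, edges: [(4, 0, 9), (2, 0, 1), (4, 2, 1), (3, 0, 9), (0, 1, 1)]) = w(0→1)=1
= 1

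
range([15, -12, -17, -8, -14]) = 32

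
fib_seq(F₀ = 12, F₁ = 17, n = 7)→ [12, 17, 29, 46, 75, 121, 196]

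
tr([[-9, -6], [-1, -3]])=diagonal: (-9) + (-3)
= -12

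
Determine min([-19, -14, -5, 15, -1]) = -19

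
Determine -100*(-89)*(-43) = -382700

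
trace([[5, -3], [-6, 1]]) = diagonal: 5 + 1
= 6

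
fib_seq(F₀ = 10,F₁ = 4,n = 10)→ F_2 = F_1 + F_0 = 14
F_3 = F_2 + F_1 = 18
F_4 = F_3 + F_2 = 32
...
= [10, 4, 14, 18, 32, 50, 82, 132, 214, 346]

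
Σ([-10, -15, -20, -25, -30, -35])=-135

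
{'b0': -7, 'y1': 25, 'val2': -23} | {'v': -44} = {'b0': -7, 'y1': 25, 'val2': -23, 'v': -44}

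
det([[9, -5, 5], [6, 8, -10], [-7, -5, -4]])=(1)*(9)*det([[8, -10], [-5, -4]]) + (-1)*(-5)*det([[6, -10], [-7, -4]]) + (1)*(5)*det([[6, 8], [-7, -5]])
= -738 + -470 + 130
= -1078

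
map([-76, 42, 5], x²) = [5776, 1764, 25]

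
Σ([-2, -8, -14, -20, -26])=(-2) + (-8) + (-14) + (-20) + (-26)
= -70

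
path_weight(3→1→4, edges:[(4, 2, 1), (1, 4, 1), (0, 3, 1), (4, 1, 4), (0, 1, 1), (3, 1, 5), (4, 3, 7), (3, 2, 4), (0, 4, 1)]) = w(3→1)=5 + w(1→4)=1
= 6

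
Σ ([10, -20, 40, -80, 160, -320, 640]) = 10 + -20 + 40 + -80 + 160 + -320 + 640
= 430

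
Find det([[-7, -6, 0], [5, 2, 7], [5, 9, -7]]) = (1)*(-7)*det([[2, 7], [9, -7]]) + (-1)*(-6)*det([[5, 7], [5, -7]]) + (1)*(0)*det([[5, 2], [5, 9]])
= 539 + -420 + 0
= 119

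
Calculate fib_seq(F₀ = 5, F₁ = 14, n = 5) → [5, 14, 19, 33, 52]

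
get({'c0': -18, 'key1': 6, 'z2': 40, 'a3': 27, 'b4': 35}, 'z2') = 40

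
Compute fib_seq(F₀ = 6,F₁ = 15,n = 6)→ F_2 = F_1 + F_0 = 21
F_3 = F_2 + F_1 = 36
F_4 = F_3 + F_2 = 57
...
= [6, 15, 21, 36, 57, 93]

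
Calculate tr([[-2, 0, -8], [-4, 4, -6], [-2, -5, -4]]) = diagonal: (-2) + 4 + (-4)
= -2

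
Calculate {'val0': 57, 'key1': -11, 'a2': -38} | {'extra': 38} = {'val0': 57, 'key1': -11, 'a2': -38, 'extra': 38}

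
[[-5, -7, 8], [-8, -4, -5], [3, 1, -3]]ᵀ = [[-5, -8, 3], [-7, -4, 1], [8, -5, -3]]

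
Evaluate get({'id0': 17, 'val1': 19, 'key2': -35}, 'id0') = 17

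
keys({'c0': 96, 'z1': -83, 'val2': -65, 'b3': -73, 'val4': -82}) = ['c0', 'z1', 'val2', 'b3', 'val4']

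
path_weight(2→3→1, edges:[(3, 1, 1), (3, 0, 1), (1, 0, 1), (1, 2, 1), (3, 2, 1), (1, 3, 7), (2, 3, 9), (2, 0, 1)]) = 10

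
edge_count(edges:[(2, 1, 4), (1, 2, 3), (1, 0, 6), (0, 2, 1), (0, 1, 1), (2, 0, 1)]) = 6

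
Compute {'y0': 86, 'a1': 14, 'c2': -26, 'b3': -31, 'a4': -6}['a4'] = -6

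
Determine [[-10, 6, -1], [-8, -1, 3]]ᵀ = [[-10, -8], [6, -1], [-1, 3]]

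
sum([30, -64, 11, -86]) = -109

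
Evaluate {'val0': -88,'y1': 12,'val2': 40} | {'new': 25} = {'val0': -88, 'y1': 12, 'val2': 40, 'new': 25}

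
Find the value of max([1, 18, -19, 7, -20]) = 18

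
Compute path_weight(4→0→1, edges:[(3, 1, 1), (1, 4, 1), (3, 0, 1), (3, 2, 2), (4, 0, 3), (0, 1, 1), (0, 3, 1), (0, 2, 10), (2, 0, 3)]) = 4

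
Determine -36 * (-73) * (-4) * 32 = -336384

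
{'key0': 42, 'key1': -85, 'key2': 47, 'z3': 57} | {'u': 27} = {'key0': 42, 'key1': -85, 'key2': 47, 'z3': 57, 'u': 27}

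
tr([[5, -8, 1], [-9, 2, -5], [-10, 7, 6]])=diagonal: 5 + 2 + 6
= 13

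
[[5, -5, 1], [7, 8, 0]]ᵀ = [[5, 7], [-5, 8], [1, 0]]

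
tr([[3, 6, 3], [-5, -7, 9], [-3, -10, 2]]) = diagonal: 3 + (-7) + 2
= -2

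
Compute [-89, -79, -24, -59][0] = -89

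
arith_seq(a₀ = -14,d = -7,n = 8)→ a_0 = -14 + 0*-7 = -14
a_1 = -14 + 1*-7 = -21
a_2 = -14 + 2*-7 = -28
...
= [-14, -21, -28, -35, -42, -49, -56, -63]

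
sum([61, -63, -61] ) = 61 + (-63) + (-61)
= -63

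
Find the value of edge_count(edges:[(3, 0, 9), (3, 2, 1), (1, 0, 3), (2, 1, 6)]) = 4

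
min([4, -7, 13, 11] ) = -7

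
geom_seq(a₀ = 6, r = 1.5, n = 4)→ a_0 = 6*1.5^0 = 6.0
a_1 = 6*1.5^1 = 9.0
a_2 = 6*1.5^2 = 13.5
...
= [6.0, 9.0, 13.5, 20.25]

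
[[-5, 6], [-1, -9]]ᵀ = [[-5, -1], [6, -9]]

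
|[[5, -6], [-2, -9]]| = (5)*(-9) - (-6)*(-2)
= -57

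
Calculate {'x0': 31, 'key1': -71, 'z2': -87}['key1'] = -71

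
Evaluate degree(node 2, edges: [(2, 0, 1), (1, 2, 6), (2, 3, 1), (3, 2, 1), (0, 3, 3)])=incident: (2,0), (1,2), (2,3), (3,2)
= 4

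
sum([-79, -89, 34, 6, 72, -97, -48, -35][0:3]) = slice → [-79, -89, 34]
(-79) + (-89) + 34
= -134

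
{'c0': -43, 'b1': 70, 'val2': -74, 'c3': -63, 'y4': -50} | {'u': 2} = {'c0': -43, 'b1': 70, 'val2': -74, 'c3': -63, 'y4': -50, 'u': 2}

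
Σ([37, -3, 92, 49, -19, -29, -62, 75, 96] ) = 236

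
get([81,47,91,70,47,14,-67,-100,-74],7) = -100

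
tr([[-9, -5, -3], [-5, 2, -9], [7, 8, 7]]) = 0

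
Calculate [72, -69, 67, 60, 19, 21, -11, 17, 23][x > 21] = [72, 67, 60, 23]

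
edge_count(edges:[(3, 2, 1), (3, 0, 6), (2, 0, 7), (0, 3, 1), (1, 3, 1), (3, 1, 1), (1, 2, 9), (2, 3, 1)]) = 8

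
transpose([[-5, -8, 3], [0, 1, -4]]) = [[-5, 0], [-8, 1], [3, -4]]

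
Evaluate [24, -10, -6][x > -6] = [24]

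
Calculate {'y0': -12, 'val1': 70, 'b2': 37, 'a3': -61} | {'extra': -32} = {'y0': -12, 'val1': 70, 'b2': 37, 'a3': -61, 'extra': -32}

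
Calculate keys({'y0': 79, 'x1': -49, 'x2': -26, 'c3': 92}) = ['y0', 'x1', 'x2', 'c3']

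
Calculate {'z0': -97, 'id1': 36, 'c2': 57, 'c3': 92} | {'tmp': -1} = {'z0': -97, 'id1': 36, 'c2': 57, 'c3': 92, 'tmp': -1}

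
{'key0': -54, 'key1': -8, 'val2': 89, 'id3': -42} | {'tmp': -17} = {'key0': -54, 'key1': -8, 'val2': 89, 'id3': -42, 'tmp': -17}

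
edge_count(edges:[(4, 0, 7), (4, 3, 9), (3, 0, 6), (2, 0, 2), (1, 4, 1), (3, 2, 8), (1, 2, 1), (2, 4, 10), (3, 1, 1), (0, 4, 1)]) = 10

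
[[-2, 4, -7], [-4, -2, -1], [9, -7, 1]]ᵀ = [[-2, -4, 9], [4, -2, -7], [-7, -1, 1]]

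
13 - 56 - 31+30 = -44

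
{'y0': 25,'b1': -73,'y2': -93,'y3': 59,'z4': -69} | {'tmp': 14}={'y0': 25, 'b1': -73, 'y2': -93, 'y3': 59, 'z4': -69, 'tmp': 14}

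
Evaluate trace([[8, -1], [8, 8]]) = 16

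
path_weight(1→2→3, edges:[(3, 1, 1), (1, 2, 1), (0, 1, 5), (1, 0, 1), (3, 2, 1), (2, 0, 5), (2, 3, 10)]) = w(1→2)=1 + w(2→3)=10
= 11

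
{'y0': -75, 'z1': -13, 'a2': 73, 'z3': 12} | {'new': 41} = {'y0': -75, 'z1': -13, 'a2': 73, 'z3': 12, 'new': 41}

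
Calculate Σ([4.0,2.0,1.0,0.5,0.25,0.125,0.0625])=4.0 + 2.0 + 1.0 + 0.5 + 0.25 + 0.125 + 0.0625
= 7.9375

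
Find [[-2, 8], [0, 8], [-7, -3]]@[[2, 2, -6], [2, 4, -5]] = [[12, 28, -28], [16, 32, -40], [-20, -26, 57]]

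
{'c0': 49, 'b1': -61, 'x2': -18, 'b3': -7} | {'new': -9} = {'c0': 49, 'b1': -61, 'x2': -18, 'b3': -7, 'new': -9}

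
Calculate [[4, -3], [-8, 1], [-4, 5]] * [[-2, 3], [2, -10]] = [[-14, 42], [18, -34], [18, -62]]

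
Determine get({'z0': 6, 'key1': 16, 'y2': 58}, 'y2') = 58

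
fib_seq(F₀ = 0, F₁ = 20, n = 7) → F_2 = F_1 + F_0 = 20
F_3 = F_2 + F_1 = 40
F_4 = F_3 + F_2 = 60
...
= [0, 20, 20, 40, 60, 100, 160]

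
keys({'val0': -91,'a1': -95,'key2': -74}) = ['val0', 'a1', 'key2']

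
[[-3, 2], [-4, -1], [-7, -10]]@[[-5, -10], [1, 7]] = C[0][0] = (-3)*(-5) + (2)*(1) = 17
C[0][1] = (-3)*(-10) + (2)*(7) = 44
C[1][0] = (-4)*(-5) + (-1)*(1) = 19
C[1][1] = (-4)*(-10) + (-1)*(7) = 33
C[2][0] = (-7)*(-5) + (-10)*(1) = 25
C[2][1] = (-7)*(-10) + (-10)*(7) = 0
= [[17, 44], [19, 33], [25, 0]]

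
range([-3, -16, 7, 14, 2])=30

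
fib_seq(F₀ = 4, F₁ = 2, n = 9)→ [4, 2, 6, 8, 14, 22, 36, 58, 94]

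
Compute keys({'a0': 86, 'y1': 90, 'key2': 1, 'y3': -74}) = ['a0', 'y1', 'key2', 'y3']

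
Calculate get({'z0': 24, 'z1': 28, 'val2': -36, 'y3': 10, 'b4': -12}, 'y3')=10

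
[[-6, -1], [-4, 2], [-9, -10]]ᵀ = [[-6, -4, -9], [-1, 2, -10]]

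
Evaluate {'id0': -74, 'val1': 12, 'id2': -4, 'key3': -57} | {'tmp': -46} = {'id0': -74, 'val1': 12, 'id2': -4, 'key3': -57, 'tmp': -46}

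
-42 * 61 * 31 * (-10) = 794220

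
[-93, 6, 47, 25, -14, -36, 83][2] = 47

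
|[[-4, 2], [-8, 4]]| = 0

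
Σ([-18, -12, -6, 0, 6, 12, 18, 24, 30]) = (-18) + (-12) + (-6) + 0 + 6 + 12 + 18 + 24 + 30
= 54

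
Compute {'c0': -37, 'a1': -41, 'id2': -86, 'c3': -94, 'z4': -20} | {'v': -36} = {'c0': -37, 'a1': -41, 'id2': -86, 'c3': -94, 'z4': -20, 'v': -36}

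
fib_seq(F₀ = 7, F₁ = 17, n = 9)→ [7, 17, 24, 41, 65, 106, 171, 277, 448]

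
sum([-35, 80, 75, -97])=23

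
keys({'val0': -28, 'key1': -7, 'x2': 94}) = ['val0', 'key1', 'x2']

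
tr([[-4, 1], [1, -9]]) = diagonal: (-4) + (-9)
= -13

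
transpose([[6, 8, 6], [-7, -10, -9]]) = [[6, -7], [8, -10], [6, -9]]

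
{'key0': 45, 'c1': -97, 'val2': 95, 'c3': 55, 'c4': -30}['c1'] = -97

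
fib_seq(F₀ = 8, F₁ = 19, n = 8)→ [8, 19, 27, 46, 73, 119, 192, 311]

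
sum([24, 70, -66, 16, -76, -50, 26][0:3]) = slice → [24, 70, -66]
24 + 70 + (-66)
= 28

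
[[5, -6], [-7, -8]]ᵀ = [[5, -7], [-6, -8]]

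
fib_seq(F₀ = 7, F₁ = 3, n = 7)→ F_2 = F_1 + F_0 = 10
F_3 = F_2 + F_1 = 13
F_4 = F_3 + F_2 = 23
...
= [7, 3, 10, 13, 23, 36, 59]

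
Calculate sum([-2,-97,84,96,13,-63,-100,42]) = -27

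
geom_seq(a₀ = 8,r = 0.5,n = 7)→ [8.0, 4.0, 2.0, 1.0, 0.5, 0.25, 0.125]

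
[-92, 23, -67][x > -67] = [23]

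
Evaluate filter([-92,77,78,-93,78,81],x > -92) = [77, 78, 78, 81]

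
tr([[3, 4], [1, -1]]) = 2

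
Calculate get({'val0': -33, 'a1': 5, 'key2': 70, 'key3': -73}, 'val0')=-33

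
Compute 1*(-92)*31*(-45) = 128340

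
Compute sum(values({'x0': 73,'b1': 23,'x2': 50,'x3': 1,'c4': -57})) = 90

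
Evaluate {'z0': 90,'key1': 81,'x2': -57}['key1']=81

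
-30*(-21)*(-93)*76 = -4452840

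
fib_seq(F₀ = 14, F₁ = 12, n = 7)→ [14, 12, 26, 38, 64, 102, 166]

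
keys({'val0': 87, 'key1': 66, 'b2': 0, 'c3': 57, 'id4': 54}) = ['val0', 'key1', 'b2', 'c3', 'id4']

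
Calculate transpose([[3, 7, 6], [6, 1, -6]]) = [[3, 6], [7, 1], [6, -6]]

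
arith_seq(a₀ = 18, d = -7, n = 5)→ [18, 11, 4, -3, -10]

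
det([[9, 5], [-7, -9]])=(9)*(-9) - (5)*(-7)
= -46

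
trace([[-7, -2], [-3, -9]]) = diagonal: (-7) + (-9)
= -16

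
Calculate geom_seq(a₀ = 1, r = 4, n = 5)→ [1, 4, 16, 64, 256]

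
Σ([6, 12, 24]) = 42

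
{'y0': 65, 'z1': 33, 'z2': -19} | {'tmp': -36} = {'y0': 65, 'z1': 33, 'z2': -19, 'tmp': -36}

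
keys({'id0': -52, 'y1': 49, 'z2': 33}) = ['id0', 'y1', 'z2']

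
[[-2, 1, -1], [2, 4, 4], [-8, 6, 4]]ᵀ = [[-2, 2, -8], [1, 4, 6], [-1, 4, 4]]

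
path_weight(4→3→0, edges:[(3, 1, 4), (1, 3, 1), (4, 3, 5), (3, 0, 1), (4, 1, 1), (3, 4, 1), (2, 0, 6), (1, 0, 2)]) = w(4→3)=5 + w(3→0)=1
= 6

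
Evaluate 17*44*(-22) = -16456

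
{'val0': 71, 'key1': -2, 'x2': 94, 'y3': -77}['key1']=-2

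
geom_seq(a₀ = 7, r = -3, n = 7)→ [7, -21, 63, -189, 567, -1701, 5103]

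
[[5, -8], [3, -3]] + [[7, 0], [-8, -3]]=[[12, -8], [-5, -6]]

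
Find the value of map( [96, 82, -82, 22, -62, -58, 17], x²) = (96)²=9216, (82)²=6724, (-82)²=6724, (22)²=484, (-62)²=3844, (-58)²=3364, (17)²=289
= [9216, 6724, 6724, 484, 3844, 3364, 289]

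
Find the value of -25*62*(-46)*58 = 4135400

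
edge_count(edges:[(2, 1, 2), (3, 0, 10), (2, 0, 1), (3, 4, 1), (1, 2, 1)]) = 5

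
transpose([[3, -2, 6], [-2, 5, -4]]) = [[3, -2], [-2, 5], [6, -4]]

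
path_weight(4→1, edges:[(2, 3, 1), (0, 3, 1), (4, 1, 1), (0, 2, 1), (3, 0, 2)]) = 1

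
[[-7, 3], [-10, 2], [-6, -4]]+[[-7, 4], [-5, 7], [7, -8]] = [[-14, 7], [-15, 9], [1, -12]]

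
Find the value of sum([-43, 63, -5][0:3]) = slice → [-43, 63, -5]
(-43) + 63 + (-5)
= 15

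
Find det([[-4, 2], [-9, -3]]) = 30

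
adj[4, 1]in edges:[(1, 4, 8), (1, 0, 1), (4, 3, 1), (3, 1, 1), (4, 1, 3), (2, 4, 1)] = 3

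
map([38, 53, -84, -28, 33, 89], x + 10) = 38+10=48, 53+10=63, -84+10=-74, -28+10=-18, 33+10=43, 89+10=99
= [48, 63, -74, -18, 43, 99]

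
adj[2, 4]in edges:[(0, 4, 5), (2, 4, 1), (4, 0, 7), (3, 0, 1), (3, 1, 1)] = 1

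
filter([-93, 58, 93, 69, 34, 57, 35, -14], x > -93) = [58, 93, 69, 34, 57, 35, -14]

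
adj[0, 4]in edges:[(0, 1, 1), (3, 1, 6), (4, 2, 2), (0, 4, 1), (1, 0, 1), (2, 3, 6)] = 1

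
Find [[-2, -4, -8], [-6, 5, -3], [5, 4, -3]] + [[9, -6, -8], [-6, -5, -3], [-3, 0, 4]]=[[7, -10, -16], [-12, 0, -6], [2, 4, 1]]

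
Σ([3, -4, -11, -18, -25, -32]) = 3 + (-4) + (-11) + (-18) + (-25) + (-32)
= -87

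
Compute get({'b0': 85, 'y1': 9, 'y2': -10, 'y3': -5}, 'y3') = -5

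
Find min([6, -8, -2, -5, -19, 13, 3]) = -19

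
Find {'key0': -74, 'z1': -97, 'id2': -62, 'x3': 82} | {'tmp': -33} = {'key0': -74, 'z1': -97, 'id2': -62, 'x3': 82, 'tmp': -33}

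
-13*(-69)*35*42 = 1318590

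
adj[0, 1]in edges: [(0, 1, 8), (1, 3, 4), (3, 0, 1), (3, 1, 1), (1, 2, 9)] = 8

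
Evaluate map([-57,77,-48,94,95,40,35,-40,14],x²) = (-57)²=3249, (77)²=5929, (-48)²=2304, (94)²=8836, (95)²=9025, (40)²=1600, (35)²=1225, (-40)²=1600, (14)²=196
= [3249, 5929, 2304, 8836, 9025, 1600, 1225, 1600, 196]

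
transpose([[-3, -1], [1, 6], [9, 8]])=[[-3, 1, 9], [-1, 6, 8]]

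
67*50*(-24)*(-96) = 7718400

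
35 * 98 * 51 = 174930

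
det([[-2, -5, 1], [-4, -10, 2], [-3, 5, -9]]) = (1)*(-2)*det([[-10, 2], [5, -9]]) + (-1)*(-5)*det([[-4, 2], [-3, -9]]) + (1)*(1)*det([[-4, -10], [-3, 5]])
= -160 + 210 + -50
= 0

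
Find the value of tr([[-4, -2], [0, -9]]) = -13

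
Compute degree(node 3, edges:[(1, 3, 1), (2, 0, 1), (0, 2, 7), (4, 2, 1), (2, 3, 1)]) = 2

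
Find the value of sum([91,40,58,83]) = 272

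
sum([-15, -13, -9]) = -37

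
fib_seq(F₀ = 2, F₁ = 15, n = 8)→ F_2 = F_1 + F_0 = 17
F_3 = F_2 + F_1 = 32
F_4 = F_3 + F_2 = 49
...
= [2, 15, 17, 32, 49, 81, 130, 211]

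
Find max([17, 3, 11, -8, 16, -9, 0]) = 17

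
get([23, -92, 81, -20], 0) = 23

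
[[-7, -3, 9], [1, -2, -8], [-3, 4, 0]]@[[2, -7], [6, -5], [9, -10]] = C[0][0] = (-7)*(2) + (-3)*(6) + (9)*(9) = 49
C[0][1] = (-7)*(-7) + (-3)*(-5) + (9)*(-10) = -26
C[1][0] = (1)*(2) + (-2)*(6) + (-8)*(9) = -82
C[1][1] = (1)*(-7) + (-2)*(-5) + (-8)*(-10) = 83
C[2][0] = (-3)*(2) + (4)*(6) + (0)*(9) = 18
C[2][1] = (-3)*(-7) + (4)*(-5) + (0)*(-10) = 1
= [[49, -26], [-82, 83], [18, 1]]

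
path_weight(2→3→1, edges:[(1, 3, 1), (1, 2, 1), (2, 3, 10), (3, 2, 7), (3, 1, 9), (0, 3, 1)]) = w(2→3)=10 + w(3→1)=9
= 19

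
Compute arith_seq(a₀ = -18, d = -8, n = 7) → a_0 = -18 + 0*-8 = -18
a_1 = -18 + 1*-8 = -26
a_2 = -18 + 2*-8 = -34
...
= [-18, -26, -34, -42, -50, -58, -66]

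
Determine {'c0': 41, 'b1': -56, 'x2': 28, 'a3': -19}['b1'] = -56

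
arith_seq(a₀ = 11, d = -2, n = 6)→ [11, 9, 7, 5, 3, 1]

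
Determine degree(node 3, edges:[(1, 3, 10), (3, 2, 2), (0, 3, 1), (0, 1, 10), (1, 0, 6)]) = 3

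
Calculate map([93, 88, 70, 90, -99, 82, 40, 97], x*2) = 93*2=186, 88*2=176, 70*2=140, 90*2=180, -99*2=-198, 82*2=164, 40*2=80, 97*2=194
= [186, 176, 140, 180, -198, 164, 80, 194]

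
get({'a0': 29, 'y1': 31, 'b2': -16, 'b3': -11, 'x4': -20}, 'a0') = 29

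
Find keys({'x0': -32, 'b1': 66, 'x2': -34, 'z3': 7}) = ['x0', 'b1', 'x2', 'z3']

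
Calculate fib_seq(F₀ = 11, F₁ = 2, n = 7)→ [11, 2, 13, 15, 28, 43, 71]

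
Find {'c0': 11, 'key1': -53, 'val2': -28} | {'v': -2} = {'c0': 11, 'key1': -53, 'val2': -28, 'v': -2}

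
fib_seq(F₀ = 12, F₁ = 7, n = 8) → [12, 7, 19, 26, 45, 71, 116, 187]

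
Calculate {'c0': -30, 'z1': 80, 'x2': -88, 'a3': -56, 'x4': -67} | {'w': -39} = {'c0': -30, 'z1': 80, 'x2': -88, 'a3': -56, 'x4': -67, 'w': -39}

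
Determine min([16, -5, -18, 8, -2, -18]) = -18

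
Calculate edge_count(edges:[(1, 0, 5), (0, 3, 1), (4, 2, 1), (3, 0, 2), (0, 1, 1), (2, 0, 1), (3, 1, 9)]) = 7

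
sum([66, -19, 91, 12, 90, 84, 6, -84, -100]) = 146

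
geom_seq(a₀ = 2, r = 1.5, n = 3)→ [2.0, 3.0, 4.5]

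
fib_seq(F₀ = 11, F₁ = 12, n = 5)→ F_2 = F_1 + F_0 = 23
F_3 = F_2 + F_1 = 35
F_4 = F_3 + F_2 = 58
= [11, 12, 23, 35, 58]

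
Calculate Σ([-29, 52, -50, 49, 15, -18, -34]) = (-29) + 52 + (-50) + 49 + 15 + (-18) + (-34)
= -15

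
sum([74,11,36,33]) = 154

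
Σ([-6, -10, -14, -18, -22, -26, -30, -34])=(-6) + (-10) + (-14) + (-18) + (-22) + (-26) + (-30) + (-34)
= -160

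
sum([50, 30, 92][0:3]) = slice → [50, 30, 92]
50 + 30 + 92
= 172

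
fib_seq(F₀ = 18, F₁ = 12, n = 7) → [18, 12, 30, 42, 72, 114, 186]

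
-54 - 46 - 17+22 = -95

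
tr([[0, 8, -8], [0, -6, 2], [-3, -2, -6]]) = -12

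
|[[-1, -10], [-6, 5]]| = (-1)*(5) - (-10)*(-6)
= -65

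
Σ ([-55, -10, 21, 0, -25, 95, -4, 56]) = (-55) + (-10) + 21 + 0 + (-25) + 95 + (-4) + 56
= 78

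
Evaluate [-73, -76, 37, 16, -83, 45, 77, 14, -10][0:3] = [-73, -76, 37]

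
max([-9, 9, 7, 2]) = 9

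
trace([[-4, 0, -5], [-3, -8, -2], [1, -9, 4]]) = diagonal: (-4) + (-8) + 4
= -8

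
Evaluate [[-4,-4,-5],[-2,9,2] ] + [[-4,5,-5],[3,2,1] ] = [[-8, 1, -10], [1, 11, 3]]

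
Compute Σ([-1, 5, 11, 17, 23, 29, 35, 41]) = (-1) + 5 + 11 + 17 + 23 + 29 + 35 + 41
= 160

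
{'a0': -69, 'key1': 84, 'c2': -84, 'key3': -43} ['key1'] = 84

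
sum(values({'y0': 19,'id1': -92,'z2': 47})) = -26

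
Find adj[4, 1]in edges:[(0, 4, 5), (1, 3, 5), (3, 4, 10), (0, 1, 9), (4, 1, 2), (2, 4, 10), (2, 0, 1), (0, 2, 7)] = 2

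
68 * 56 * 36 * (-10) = -1370880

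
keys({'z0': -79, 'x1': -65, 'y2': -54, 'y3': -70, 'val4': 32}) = ['z0', 'x1', 'y2', 'y3', 'val4']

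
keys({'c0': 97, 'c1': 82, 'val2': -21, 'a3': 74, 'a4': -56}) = ['c0', 'c1', 'val2', 'a3', 'a4']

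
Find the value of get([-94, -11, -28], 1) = -11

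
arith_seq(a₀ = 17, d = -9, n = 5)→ [17, 8, -1, -10, -19]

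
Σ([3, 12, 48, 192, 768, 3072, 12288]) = 3 + 12 + 48 + 192 + 768 + 3072 + 12288
= 16383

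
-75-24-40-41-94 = -274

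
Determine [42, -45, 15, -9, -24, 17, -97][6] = -97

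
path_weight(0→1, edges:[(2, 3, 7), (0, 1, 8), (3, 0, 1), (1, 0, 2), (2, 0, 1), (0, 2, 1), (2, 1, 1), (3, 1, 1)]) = w(0→1)=8
= 8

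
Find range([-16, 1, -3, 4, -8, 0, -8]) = 20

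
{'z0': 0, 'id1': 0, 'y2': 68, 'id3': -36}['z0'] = 0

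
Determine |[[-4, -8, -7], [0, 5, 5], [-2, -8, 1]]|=(1)*(-4)*det([[5, 5], [-8, 1]]) + (-1)*(-8)*det([[0, 5], [-2, 1]]) + (1)*(-7)*det([[0, 5], [-2, -8]])
= -180 + 80 + -70
= -170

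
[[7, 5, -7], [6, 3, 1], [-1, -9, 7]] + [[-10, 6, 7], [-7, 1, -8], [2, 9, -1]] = [[-3, 11, 0], [-1, 4, -7], [1, 0, 6]]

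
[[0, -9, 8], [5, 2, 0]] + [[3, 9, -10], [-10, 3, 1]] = [[3, 0, -2], [-5, 5, 1]]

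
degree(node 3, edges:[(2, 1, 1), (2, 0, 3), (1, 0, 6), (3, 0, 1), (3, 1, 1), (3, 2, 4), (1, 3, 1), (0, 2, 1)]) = incident: (3,0), (3,1), (3,2), (1,3)
= 4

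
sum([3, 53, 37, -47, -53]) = 3 + 53 + 37 + (-47) + (-53)
= -7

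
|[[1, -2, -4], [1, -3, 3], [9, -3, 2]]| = -143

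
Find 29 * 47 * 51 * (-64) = -4448832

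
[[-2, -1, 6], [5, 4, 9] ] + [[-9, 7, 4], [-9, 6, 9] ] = [[-11, 6, 10], [-4, 10, 18]]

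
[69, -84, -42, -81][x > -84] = [69, -42, -81]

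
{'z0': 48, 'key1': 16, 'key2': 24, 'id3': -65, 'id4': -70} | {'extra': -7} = {'z0': 48, 'key1': 16, 'key2': 24, 'id3': -65, 'id4': -70, 'extra': -7}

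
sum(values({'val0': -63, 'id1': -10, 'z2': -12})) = -85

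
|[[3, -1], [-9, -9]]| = -36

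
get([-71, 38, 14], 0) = -71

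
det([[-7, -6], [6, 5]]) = 1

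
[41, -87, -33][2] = -33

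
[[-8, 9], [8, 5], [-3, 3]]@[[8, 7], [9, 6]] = C[0][0] = (-8)*(8) + (9)*(9) = 17
C[0][1] = (-8)*(7) + (9)*(6) = -2
C[1][0] = (8)*(8) + (5)*(9) = 109
C[1][1] = (8)*(7) + (5)*(6) = 86
C[2][0] = (-3)*(8) + (3)*(9) = 3
C[2][1] = (-3)*(7) + (3)*(6) = -3
= [[17, -2], [109, 86], [3, -3]]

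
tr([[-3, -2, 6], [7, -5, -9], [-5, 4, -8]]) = diagonal: (-3) + (-5) + (-8)
= -16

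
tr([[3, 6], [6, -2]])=diagonal: 3 + (-2)
= 1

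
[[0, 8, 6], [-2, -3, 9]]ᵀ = [[0, -2], [8, -3], [6, 9]]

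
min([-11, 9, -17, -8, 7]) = -17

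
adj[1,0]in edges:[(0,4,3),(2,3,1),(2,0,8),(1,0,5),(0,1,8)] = 5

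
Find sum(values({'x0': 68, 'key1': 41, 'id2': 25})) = 68 + 41 + 25
= 134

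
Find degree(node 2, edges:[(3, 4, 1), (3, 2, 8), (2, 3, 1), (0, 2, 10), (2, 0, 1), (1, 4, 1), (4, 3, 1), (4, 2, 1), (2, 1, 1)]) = 6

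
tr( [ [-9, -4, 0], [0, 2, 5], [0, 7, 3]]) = diagonal: (-9) + 2 + 3
= -4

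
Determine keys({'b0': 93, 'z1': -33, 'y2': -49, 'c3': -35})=['b0', 'z1', 'y2', 'c3']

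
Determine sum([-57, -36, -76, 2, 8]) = -159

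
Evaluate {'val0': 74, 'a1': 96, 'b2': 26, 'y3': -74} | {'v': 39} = {'val0': 74, 'a1': 96, 'b2': 26, 'y3': -74, 'v': 39}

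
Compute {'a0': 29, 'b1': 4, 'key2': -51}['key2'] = -51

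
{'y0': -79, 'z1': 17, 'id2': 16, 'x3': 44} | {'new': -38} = {'y0': -79, 'z1': 17, 'id2': 16, 'x3': 44, 'new': -38}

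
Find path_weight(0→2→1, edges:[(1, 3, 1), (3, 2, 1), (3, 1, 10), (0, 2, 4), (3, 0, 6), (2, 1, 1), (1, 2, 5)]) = w(0→2)=4 + w(2→1)=1
= 5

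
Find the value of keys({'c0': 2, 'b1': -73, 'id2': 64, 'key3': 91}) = ['c0', 'b1', 'id2', 'key3']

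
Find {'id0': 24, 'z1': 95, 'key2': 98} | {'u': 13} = {'id0': 24, 'z1': 95, 'key2': 98, 'u': 13}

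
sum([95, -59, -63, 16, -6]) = -17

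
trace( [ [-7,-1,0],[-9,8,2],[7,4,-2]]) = -1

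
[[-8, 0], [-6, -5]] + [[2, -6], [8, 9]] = [[-6, -6], [2, 4]]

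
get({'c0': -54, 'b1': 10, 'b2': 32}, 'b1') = 10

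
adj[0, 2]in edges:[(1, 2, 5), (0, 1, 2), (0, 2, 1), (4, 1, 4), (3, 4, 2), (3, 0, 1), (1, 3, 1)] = 1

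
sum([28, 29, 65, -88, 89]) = 123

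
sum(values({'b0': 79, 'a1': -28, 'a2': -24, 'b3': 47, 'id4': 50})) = 124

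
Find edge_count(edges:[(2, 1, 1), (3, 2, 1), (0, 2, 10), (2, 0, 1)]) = 4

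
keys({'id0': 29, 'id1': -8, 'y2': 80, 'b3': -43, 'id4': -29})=['id0', 'id1', 'y2', 'b3', 'id4']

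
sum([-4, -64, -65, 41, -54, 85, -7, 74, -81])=(-4) + (-64) + (-65) + 41 + (-54) + 85 + (-7) + 74 + (-81)
= -75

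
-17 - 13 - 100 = -130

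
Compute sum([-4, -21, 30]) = (-4) + (-21) + 30
= 5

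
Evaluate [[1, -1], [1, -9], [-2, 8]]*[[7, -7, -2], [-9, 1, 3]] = [[16, -8, -5], [88, -16, -29], [-86, 22, 28]]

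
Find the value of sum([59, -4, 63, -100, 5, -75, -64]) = -116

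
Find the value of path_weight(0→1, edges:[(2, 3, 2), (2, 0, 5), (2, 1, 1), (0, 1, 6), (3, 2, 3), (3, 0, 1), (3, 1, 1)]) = 6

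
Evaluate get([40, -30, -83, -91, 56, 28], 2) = -83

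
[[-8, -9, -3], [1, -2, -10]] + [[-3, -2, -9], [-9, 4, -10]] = [[-11, -11, -12], [-8, 2, -20]]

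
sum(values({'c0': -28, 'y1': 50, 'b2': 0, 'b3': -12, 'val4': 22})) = 32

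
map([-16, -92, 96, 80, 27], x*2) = [-32, -184, 192, 160, 54]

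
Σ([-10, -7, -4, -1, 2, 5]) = -15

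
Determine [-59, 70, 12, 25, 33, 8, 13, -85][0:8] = [-59, 70, 12, 25, 33, 8, 13, -85]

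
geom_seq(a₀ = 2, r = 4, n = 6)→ [2, 8, 32, 128, 512, 2048]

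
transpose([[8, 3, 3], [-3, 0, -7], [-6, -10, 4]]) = [[8, -3, -6], [3, 0, -10], [3, -7, 4]]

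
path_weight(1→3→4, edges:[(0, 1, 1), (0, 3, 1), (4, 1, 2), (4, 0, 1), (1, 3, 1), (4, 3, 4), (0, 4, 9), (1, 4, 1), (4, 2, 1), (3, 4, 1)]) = 2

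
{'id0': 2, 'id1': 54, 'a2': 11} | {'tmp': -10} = {'id0': 2, 'id1': 54, 'a2': 11, 'tmp': -10}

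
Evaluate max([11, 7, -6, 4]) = 11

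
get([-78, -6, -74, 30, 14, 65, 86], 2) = -74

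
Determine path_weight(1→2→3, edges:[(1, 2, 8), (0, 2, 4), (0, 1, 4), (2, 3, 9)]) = w(1→2)=8 + w(2→3)=9
= 17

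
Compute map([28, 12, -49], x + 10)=[38, 22, -39]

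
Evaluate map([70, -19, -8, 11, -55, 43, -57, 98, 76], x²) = [4900, 361, 64, 121, 3025, 1849, 3249, 9604, 5776]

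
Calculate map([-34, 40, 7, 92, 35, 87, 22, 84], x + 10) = [-24, 50, 17, 102, 45, 97, 32, 94]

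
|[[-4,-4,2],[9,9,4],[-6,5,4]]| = 374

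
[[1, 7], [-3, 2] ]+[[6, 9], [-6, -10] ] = [[7, 16], [-9, -8]]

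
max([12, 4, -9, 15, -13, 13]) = 15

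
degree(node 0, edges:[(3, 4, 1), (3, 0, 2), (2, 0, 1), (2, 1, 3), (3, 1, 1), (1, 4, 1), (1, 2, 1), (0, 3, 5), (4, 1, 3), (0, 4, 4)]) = 4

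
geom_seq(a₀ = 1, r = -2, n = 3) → [1, -2, 4]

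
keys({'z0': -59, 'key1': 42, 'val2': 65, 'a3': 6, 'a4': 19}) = ['z0', 'key1', 'val2', 'a3', 'a4']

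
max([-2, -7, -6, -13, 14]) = 14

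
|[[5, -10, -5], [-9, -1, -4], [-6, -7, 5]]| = -1140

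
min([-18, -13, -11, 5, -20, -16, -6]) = -20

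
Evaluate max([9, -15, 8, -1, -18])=9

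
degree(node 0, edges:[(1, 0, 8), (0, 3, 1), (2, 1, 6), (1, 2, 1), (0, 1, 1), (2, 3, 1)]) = 3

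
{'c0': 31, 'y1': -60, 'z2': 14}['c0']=31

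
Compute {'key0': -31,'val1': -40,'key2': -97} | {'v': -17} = {'key0': -31, 'val1': -40, 'key2': -97, 'v': -17}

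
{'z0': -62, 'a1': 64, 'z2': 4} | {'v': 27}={'z0': -62, 'a1': 64, 'z2': 4, 'v': 27}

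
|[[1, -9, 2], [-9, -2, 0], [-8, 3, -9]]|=(1)*(1)*det([[-2, 0], [3, -9]]) + (-1)*(-9)*det([[-9, 0], [-8, -9]]) + (1)*(2)*det([[-9, -2], [-8, 3]])
= 18 + 729 + -86
= 661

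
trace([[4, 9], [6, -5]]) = -1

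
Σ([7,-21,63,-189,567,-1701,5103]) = 7 + -21 + 63 + -189 + 567 + -1701 + 5103
= 3829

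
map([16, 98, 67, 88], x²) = [256, 9604, 4489, 7744]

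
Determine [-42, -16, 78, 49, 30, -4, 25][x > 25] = [78, 49, 30]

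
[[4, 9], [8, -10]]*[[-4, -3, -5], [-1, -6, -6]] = C[0][0] = (4)*(-4) + (9)*(-1) = -25
C[0][1] = (4)*(-3) + (9)*(-6) = -66
C[0][2] = (4)*(-5) + (9)*(-6) = -74
C[1][0] = (8)*(-4) + (-10)*(-1) = -22
C[1][1] = (8)*(-3) + (-10)*(-6) = 36
C[1][2] = (8)*(-5) + (-10)*(-6) = 20
= [[-25, -66, -74], [-22, 36, 20]]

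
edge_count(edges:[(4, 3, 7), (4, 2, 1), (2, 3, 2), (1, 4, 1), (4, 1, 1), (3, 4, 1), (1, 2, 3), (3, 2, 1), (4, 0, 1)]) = 9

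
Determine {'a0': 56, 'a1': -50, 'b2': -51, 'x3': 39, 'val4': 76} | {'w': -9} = {'a0': 56, 'a1': -50, 'b2': -51, 'x3': 39, 'val4': 76, 'w': -9}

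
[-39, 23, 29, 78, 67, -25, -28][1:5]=[23, 29, 78, 67]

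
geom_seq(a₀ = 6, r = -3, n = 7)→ a_0 = 6*(-3)^0 = 6
a_1 = 6*(-3)^1 = -18
a_2 = 6*(-3)^2 = 54
...
= [6, -18, 54, -162, 486, -1458, 4374]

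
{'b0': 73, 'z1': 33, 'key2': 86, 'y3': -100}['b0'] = 73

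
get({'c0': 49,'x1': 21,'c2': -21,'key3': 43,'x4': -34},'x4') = -34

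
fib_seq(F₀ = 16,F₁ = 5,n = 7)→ [16, 5, 21, 26, 47, 73, 120]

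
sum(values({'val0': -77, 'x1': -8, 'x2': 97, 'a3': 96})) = (-77) + (-8) + 97 + 96
= 108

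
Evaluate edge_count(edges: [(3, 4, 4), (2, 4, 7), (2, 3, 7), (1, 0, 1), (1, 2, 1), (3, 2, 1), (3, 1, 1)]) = 7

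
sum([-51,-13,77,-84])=-71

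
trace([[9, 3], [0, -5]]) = diagonal: 9 + (-5)
= 4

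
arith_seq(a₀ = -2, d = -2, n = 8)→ a_0 = -2 + 0*-2 = -2
a_1 = -2 + 1*-2 = -4
a_2 = -2 + 2*-2 = -6
...
= [-2, -4, -6, -8, -10, -12, -14, -16]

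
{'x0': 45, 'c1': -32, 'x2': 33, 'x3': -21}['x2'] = 33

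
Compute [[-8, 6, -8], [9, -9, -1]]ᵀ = [[-8, 9], [6, -9], [-8, -1]]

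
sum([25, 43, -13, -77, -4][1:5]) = -51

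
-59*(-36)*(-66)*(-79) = 11074536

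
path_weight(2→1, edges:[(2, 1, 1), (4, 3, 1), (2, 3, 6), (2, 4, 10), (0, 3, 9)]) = w(2→1)=1
= 1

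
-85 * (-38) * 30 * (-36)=-3488400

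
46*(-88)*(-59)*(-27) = -6448464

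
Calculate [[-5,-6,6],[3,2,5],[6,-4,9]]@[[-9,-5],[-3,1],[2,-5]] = C[0][0] = (-5)*(-9) + (-6)*(-3) + (6)*(2) = 75
C[0][1] = (-5)*(-5) + (-6)*(1) + (6)*(-5) = -11
C[1][0] = (3)*(-9) + (2)*(-3) + (5)*(2) = -23
C[1][1] = (3)*(-5) + (2)*(1) + (5)*(-5) = -38
C[2][0] = (6)*(-9) + (-4)*(-3) + (9)*(2) = -24
C[2][1] = (6)*(-5) + (-4)*(1) + (9)*(-5) = -79
= [[75, -11], [-23, -38], [-24, -79]]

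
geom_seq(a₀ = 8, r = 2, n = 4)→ [8, 16, 32, 64]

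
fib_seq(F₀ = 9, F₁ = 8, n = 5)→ [9, 8, 17, 25, 42]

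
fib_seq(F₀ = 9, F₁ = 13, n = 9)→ F_2 = F_1 + F_0 = 22
F_3 = F_2 + F_1 = 35
F_4 = F_3 + F_2 = 57
...
= [9, 13, 22, 35, 57, 92, 149, 241, 390]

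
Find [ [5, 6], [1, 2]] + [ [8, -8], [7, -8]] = [[13, -2], [8, -6]]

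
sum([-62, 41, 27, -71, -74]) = -139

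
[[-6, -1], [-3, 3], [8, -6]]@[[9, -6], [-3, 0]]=[[-51, 36], [-36, 18], [90, -48]]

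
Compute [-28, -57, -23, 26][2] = -23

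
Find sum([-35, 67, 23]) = (-35) + 67 + 23
= 55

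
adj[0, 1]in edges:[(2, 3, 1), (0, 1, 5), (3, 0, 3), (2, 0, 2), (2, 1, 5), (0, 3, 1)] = 5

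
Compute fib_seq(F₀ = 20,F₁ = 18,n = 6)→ F_2 = F_1 + F_0 = 38
F_3 = F_2 + F_1 = 56
F_4 = F_3 + F_2 = 94
...
= [20, 18, 38, 56, 94, 150]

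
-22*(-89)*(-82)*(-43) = 6903908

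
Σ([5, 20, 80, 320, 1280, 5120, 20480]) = 5 + 20 + 80 + 320 + 1280 + 5120 + 20480
= 27305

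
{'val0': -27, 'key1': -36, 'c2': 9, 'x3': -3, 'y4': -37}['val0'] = -27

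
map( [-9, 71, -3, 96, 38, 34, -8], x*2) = -9*2=-18, 71*2=142, -3*2=-6, 96*2=192, 38*2=76, 34*2=68, -8*2=-16
= [-18, 142, -6, 192, 76, 68, -16]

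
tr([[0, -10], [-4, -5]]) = -5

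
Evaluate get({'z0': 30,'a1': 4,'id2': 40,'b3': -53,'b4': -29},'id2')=40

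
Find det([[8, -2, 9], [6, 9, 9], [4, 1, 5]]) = (1)*(8)*det([[9, 9], [1, 5]]) + (-1)*(-2)*det([[6, 9], [4, 5]]) + (1)*(9)*det([[6, 9], [4, 1]])
= 288 + -12 + -270
= 6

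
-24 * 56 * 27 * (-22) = 798336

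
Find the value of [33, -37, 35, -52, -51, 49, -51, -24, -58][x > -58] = [33, -37, 35, -52, -51, 49, -51, -24]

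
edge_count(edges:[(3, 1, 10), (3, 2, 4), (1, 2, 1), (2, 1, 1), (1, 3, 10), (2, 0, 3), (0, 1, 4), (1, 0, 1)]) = 8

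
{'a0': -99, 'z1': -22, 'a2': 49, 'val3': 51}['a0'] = -99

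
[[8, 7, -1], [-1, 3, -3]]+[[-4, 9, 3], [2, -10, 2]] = [[4, 16, 2], [1, -7, -1]]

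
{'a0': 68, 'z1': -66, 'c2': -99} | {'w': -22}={'a0': 68, 'z1': -66, 'c2': -99, 'w': -22}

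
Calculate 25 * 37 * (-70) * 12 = -777000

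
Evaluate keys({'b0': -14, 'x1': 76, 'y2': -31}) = ['b0', 'x1', 'y2']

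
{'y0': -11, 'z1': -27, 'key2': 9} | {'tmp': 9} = {'y0': -11, 'z1': -27, 'key2': 9, 'tmp': 9}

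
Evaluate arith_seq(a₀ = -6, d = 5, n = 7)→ [-6, -1, 4, 9, 14, 19, 24]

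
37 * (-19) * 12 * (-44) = 371184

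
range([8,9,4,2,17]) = 15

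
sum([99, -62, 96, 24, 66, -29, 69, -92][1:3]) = slice → [-62, 96]
(-62) + 96
= 34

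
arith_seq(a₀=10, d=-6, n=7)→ [10, 4, -2, -8, -14, -20, -26]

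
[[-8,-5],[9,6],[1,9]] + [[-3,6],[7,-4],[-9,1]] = [[-11, 1], [16, 2], [-8, 10]]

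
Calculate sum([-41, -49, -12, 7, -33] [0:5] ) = slice → [-41, -49, -12, 7, -33]
(-41) + (-49) + (-12) + 7 + (-33)
= -128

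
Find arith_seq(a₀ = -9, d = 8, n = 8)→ a_0 = -9 + 0*8 = -9
a_1 = -9 + 1*8 = -1
a_2 = -9 + 2*8 = 7
...
= [-9, -1, 7, 15, 23, 31, 39, 47]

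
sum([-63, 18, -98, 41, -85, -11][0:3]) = slice → [-63, 18, -98]
(-63) + 18 + (-98)
= -143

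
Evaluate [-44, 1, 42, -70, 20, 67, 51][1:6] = [1, 42, -70, 20, 67]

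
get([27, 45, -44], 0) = 27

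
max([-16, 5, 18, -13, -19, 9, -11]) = 18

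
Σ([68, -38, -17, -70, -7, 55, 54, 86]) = 131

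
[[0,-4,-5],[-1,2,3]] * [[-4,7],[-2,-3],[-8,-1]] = [[48, 17], [-24, -16]]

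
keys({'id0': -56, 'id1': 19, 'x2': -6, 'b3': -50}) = ['id0', 'id1', 'x2', 'b3']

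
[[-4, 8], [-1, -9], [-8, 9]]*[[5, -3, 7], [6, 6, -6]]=C[0][0] = (-4)*(5) + (8)*(6) = 28
C[0][1] = (-4)*(-3) + (8)*(6) = 60
C[0][2] = (-4)*(7) + (8)*(-6) = -76
C[1][0] = (-1)*(5) + (-9)*(6) = -59
C[1][1] = (-1)*(-3) + (-9)*(6) = -51
C[1][2] = (-1)*(7) + (-9)*(-6) = 47
... (3 more cells)
= [[28, 60, -76], [-59, -51, 47], [14, 78, -110]]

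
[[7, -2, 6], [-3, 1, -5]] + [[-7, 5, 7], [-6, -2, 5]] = [[0, 3, 13], [-9, -1, 0]]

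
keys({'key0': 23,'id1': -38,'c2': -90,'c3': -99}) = ['key0', 'id1', 'c2', 'c3']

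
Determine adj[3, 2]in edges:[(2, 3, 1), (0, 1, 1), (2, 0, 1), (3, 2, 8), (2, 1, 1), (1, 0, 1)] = 8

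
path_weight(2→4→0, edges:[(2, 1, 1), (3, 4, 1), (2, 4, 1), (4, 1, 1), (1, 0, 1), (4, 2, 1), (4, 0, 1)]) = w(2→4)=1 + w(4→0)=1
= 2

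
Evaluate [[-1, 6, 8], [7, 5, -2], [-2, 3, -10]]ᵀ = [[-1, 7, -2], [6, 5, 3], [8, -2, -10]]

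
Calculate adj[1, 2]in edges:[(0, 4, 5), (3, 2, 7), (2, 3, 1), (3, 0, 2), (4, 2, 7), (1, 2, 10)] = 10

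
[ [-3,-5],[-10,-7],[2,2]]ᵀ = [[-3, -10, 2], [-5, -7, 2]]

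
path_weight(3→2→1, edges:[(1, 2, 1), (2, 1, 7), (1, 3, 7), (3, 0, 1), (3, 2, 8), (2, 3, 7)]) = w(3→2)=8 + w(2→1)=7
= 15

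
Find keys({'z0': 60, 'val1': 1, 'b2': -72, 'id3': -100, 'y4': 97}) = ['z0', 'val1', 'b2', 'id3', 'y4']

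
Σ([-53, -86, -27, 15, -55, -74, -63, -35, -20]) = (-53) + (-86) + (-27) + 15 + (-55) + (-74) + (-63) + (-35) + (-20)
= -398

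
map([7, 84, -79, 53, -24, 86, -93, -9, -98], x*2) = 7*2=14, 84*2=168, -79*2=-158, 53*2=106, -24*2=-48, 86*2=172, -93*2=-186, -9*2=-18, -98*2=-196
= [14, 168, -158, 106, -48, 172, -186, -18, -196]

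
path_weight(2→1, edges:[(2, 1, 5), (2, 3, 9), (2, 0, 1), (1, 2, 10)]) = 5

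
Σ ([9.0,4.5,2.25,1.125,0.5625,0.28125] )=9.0 + 4.5 + 2.25 + 1.125 + 0.5625 + 0.28125
= 17.71875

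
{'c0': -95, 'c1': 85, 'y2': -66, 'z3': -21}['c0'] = -95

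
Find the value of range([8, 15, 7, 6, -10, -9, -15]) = 30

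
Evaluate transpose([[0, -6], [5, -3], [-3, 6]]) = [[0, 5, -3], [-6, -3, 6]]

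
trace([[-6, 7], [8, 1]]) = -5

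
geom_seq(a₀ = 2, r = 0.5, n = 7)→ a_0 = 2*0.5^0 = 2.0
a_1 = 2*0.5^1 = 1.0
a_2 = 2*0.5^2 = 0.5
...
= [2.0, 1.0, 0.5, 0.25, 0.125, 0.0625, 0.03125]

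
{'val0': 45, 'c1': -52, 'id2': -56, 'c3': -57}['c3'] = -57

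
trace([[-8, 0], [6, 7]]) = diagonal: (-8) + 7
= -1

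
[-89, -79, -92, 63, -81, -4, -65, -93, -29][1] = -79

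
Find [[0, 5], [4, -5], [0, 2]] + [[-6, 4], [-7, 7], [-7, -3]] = [[-6, 9], [-3, 2], [-7, -1]]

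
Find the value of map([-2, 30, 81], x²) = [4, 900, 6561]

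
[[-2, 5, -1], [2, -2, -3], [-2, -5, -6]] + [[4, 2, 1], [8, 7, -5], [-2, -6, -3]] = [[2, 7, 0], [10, 5, -8], [-4, -11, -9]]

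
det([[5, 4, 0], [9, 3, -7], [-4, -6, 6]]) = -224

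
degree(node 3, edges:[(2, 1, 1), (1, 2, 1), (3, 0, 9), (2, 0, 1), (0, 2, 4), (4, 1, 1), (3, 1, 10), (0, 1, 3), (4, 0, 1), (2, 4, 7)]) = incident: (3,0), (3,1)
= 2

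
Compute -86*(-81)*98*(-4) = -2730672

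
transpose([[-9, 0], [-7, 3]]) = [[-9, -7], [0, 3]]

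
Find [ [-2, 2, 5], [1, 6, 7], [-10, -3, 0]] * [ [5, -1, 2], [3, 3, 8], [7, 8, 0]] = C[0][0] = (-2)*(5) + (2)*(3) + (5)*(7) = 31
C[0][1] = (-2)*(-1) + (2)*(3) + (5)*(8) = 48
C[0][2] = (-2)*(2) + (2)*(8) + (5)*(0) = 12
C[1][0] = (1)*(5) + (6)*(3) + (7)*(7) = 72
C[1][1] = (1)*(-1) + (6)*(3) + (7)*(8) = 73
C[1][2] = (1)*(2) + (6)*(8) + (7)*(0) = 50
... (3 more cells)
= [[31, 48, 12], [72, 73, 50], [-59, 1, -44]]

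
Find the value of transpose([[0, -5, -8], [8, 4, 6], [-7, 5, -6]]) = [[0, 8, -7], [-5, 4, 5], [-8, 6, -6]]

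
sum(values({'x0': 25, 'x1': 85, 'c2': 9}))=25 + 85 + 9
= 119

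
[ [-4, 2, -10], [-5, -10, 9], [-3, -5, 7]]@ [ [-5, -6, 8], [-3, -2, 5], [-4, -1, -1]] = C[0][0] = (-4)*(-5) + (2)*(-3) + (-10)*(-4) = 54
C[0][1] = (-4)*(-6) + (2)*(-2) + (-10)*(-1) = 30
C[0][2] = (-4)*(8) + (2)*(5) + (-10)*(-1) = -12
C[1][0] = (-5)*(-5) + (-10)*(-3) + (9)*(-4) = 19
C[1][1] = (-5)*(-6) + (-10)*(-2) + (9)*(-1) = 41
C[1][2] = (-5)*(8) + (-10)*(5) + (9)*(-1) = -99
... (3 more cells)
= [[54, 30, -12], [19, 41, -99], [2, 21, -56]]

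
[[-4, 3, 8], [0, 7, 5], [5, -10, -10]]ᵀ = [[-4, 0, 5], [3, 7, -10], [8, 5, -10]]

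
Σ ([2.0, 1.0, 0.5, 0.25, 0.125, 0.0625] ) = 3.9375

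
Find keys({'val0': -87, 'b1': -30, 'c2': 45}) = ['val0', 'b1', 'c2']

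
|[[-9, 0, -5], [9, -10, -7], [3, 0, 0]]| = -150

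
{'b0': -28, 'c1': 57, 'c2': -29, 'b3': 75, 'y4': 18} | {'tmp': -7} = {'b0': -28, 'c1': 57, 'c2': -29, 'b3': 75, 'y4': 18, 'tmp': -7}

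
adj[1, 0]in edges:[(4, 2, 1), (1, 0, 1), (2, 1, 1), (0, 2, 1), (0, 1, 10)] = 1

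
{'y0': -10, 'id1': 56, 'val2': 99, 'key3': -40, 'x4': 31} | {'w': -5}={'y0': -10, 'id1': 56, 'val2': 99, 'key3': -40, 'x4': 31, 'w': -5}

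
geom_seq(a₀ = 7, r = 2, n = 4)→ a_0 = 7*2^0 = 7
a_1 = 7*2^1 = 14
a_2 = 7*2^2 = 28
...
= [7, 14, 28, 56]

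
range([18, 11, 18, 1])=17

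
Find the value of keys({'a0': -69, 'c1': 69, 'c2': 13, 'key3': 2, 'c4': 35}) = ['a0', 'c1', 'c2', 'key3', 'c4']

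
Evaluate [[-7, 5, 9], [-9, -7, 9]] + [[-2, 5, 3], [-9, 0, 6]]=[[-9, 10, 12], [-18, -7, 15]]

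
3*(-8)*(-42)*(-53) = -53424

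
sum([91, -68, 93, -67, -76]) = -27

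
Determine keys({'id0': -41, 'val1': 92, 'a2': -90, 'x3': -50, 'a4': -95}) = ['id0', 'val1', 'a2', 'x3', 'a4']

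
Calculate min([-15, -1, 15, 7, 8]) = -15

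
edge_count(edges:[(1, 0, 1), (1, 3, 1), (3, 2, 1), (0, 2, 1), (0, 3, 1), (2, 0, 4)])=6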